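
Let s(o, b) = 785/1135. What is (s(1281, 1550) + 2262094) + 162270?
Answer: 550330785/227 ≈ 2.4244e+6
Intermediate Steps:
s(o, b) = 157/227 (s(o, b) = 785*(1/1135) = 157/227)
(s(1281, 1550) + 2262094) + 162270 = (157/227 + 2262094) + 162270 = 513495495/227 + 162270 = 550330785/227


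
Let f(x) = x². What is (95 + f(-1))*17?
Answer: 1632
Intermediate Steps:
(95 + f(-1))*17 = (95 + (-1)²)*17 = (95 + 1)*17 = 96*17 = 1632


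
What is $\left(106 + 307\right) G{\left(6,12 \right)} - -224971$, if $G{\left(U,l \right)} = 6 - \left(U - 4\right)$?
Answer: $226623$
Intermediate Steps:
$G{\left(U,l \right)} = 10 - U$ ($G{\left(U,l \right)} = 6 - \left(U - 4\right) = 6 - \left(-4 + U\right) = 10 - U$)
$\left(106 + 307\right) G{\left(6,12 \right)} - -224971 = \left(106 + 307\right) \left(10 - 6\right) - -224971 = 413 \left(10 - 6\right) + 224971 = 413 \cdot 4 + 224971 = 1652 + 224971 = 226623$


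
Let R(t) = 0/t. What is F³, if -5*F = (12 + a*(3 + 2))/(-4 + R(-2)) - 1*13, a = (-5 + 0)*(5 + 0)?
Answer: -226981/8000 ≈ -28.373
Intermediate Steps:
R(t) = 0
a = -25 (a = -5*5 = -25)
F = -61/20 (F = -((12 - 25*(3 + 2))/(-4 + 0) - 1*13)/5 = -((12 - 25*5)/(-4) - 13)/5 = -((12 - 125)*(-¼) - 13)/5 = -(-113*(-¼) - 13)/5 = -(113/4 - 13)/5 = -⅕*61/4 = -61/20 ≈ -3.0500)
F³ = (-61/20)³ = -226981/8000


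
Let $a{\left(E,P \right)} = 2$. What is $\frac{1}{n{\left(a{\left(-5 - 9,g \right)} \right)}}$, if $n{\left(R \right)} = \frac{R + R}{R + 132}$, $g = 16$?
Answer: $\frac{67}{2} \approx 33.5$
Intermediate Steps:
$n{\left(R \right)} = \frac{2 R}{132 + R}$
$\frac{1}{n{\left(a{\left(-5 - 9,g \right)} \right)}} = \frac{1}{2 \cdot 2 \frac{1}{132 + 2}} = \frac{1}{2 \cdot 2 \cdot \frac{1}{134}} = \frac{1}{\frac{2}{67}} = \frac{67}{2}$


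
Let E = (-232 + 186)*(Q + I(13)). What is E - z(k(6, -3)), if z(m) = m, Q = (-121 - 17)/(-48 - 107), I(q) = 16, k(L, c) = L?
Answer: -121358/155 ≈ -782.96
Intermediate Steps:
Q = 138/155 (Q = -138/(-155) = -138*(-1/155) = 138/155 ≈ 0.89032)
E = -120428/155 (E = (-232 + 186)*(138/155 + 16) = -46*2618/155 = -120428/155 ≈ -776.96)
E - z(k(6, -3)) = -120428/155 - 1*6 = -120428/155 - 6 = -121358/155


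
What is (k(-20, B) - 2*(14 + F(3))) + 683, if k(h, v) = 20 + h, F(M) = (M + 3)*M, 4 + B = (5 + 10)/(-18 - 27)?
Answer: 619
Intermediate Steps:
B = -13/3 (B = -4 + (5 + 10)/(-18 - 27) = -4 + 15/(-45) = -4 + 15*(-1/45) = -4 - ⅓ = -13/3 ≈ -4.3333)
F(M) = M*(3 + M) (F(M) = (3 + M)*M = M*(3 + M))
(k(-20, B) - 2*(14 + F(3))) + 683 = ((20 - 20) - 2*(14 + 3*(3 + 3))) + 683 = (0 - 2*(14 + 3*6)) + 683 = (0 - 2*(14 + 18)) + 683 = (0 - 2*32) + 683 = (0 - 64) + 683 = -64 + 683 = 619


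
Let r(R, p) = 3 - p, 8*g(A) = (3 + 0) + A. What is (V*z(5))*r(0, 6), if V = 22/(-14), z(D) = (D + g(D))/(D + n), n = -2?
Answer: 66/7 ≈ 9.4286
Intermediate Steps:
g(A) = 3/8 + A/8 (g(A) = ((3 + 0) + A)/8 = (3 + A)/8 = 3/8 + A/8)
z(D) = (3/8 + 9*D/8)/(-2 + D) (z(D) = (D + (3/8 + D/8))/(D - 2) = (3/8 + 9*D/8)/(-2 + D))
V = -11/7 (V = 22*(-1/14) = -11/7 ≈ -1.5714)
(V*z(5))*r(0, 6) = (-33*(1 + 3*5)/(56*(-2 + 5)))*(3 - 1*6) = (-33*(1 + 15)/(56*3))*(3 - 6) = -33*16/(56*3)*(-3) = -11/7*2*(-3) = -22/7*(-3) = 66/7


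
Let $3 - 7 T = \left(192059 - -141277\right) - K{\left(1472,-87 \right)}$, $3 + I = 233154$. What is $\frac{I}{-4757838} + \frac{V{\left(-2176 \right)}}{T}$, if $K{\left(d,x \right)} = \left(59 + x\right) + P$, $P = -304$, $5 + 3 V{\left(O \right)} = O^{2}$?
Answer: $- \frac{52643652551377}{1587524016270} \approx -33.161$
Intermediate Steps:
$V{\left(O \right)} = - \frac{5}{3} + \frac{O^{2}}{3}$
$K{\left(d,x \right)} = -245 + x$ ($K{\left(d,x \right)} = \left(59 + x\right) - 304 = -245 + x$)
$I = 233151$ ($I = -3 + 233154 = 233151$)
$T = - \frac{333665}{7}$ ($T = \frac{3}{7} - \frac{\left(192059 - -141277\right) - \left(-245 - 87\right)}{7} = \frac{3}{7} - \frac{\left(192059 + 141277\right) - -332}{7} = \frac{3}{7} - \frac{333336 + 332}{7} = \frac{3}{7} - \frac{333668}{7} = - \frac{333665}{7} \approx -47666.0$)
$\frac{I}{-4757838} + \frac{V{\left(-2176 \right)}}{T} = \frac{233151}{-4757838} + \frac{- \frac{5}{3} + \frac{\left(-2176\right)^{2}}{3}}{- \frac{333665}{7}} = 233151 \left(- \frac{1}{4757838}\right) + \left(- \frac{5}{3} + \frac{1}{3} \cdot 4734976\right) \left(- \frac{7}{333665}\right) = - \frac{77717}{1585946} + \left(- \frac{5}{3} + \frac{4734976}{3}\right) \left(- \frac{7}{333665}\right) = - \frac{77717}{1585946} + \frac{4734971}{3} \left(- \frac{7}{333665}\right) = - \frac{77717}{1585946} - \frac{33144797}{1000995} = - \frac{52643652551377}{1587524016270}$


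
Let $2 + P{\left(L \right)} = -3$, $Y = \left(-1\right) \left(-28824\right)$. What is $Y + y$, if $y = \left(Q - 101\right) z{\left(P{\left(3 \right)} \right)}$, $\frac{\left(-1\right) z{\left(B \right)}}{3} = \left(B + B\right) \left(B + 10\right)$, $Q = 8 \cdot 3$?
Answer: $17274$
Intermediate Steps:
$Y = 28824$
$P{\left(L \right)} = -5$ ($P{\left(L \right)} = -2 - 3 = -5$)
$Q = 24$
$z{\left(B \right)} = - 6 B \left(10 + B\right)$ ($z{\left(B \right)} = - 3 \left(B + B\right) \left(B + 10\right) = - 3 \cdot 2 B \left(10 + B\right) = - 6 B \left(10 + B\right)$)
$y = -11550$ ($y = \left(24 - 101\right) \left(\left(-6\right) \left(-5\right) \left(10 - 5\right)\right) = - 77 \left(\left(-6\right) \left(-5\right) 5\right) = \left(-77\right) 150 = -11550$)
$Y + y = 28824 - 11550 = 17274$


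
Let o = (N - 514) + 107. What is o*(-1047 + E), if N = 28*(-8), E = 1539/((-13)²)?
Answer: 110679924/169 ≈ 6.5491e+5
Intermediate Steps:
E = 1539/169 ≈ 9.1065
N = -224
o = -631 (o = (-224 - 514) + 107 = -738 + 107 = -631)
o*(-1047 + E) = -631*(-1047 + 1539/169) = -631*(-175404/169) = 110679924/169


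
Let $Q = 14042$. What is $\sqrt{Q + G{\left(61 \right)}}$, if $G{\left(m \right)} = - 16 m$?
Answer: $\sqrt{13066} \approx 114.31$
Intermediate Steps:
$\sqrt{Q + G{\left(61 \right)}} = \sqrt{14042 - 976} = \sqrt{13066}$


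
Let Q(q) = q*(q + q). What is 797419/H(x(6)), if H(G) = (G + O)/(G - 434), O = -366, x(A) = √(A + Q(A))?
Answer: 21100504159/22313 + 27112246*√78/66939 ≈ 9.4924e+5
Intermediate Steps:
Q(q) = 2*q² (Q(q) = q*(2*q) = 2*q²)
x(A) = √(A + 2*A²)
H(G) = (-366 + G)/(-434 + G) (H(G) = (G - 366)/(G - 434) = (-366 + G)/(-434 + G))
797419/H(x(6)) = 797419/(((-366 + √(6*(1 + 2*6)))/(-434 + √(6*(1 + 2*6))))) = 797419/(((-366 + √(6*(1 + 12)))/(-434 + √(6*(1 + 12))))) = 797419/(((-366 + √(6*13))/(-434 + √(6*13)))) = 797419/(((-366 + √78)/(-434 + √78))) = 797419*((-434 + √78)/(-366 + √78)) = 797419*(-434 + √78)/(-366 + √78)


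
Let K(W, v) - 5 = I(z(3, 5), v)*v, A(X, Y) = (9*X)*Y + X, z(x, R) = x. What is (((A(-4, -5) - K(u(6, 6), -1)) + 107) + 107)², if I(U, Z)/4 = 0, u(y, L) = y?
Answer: 148225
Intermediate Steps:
A(X, Y) = X + 9*X*Y (A(X, Y) = 9*X*Y + X = X + 9*X*Y)
I(U, Z) = 0 (I(U, Z) = 4*0 = 0)
K(W, v) = 5 (K(W, v) = 5 + 0*v = 5 + 0 = 5)
(((A(-4, -5) - K(u(6, 6), -1)) + 107) + 107)² = (((-4*(1 + 9*(-5)) - 1*5) + 107) + 107)² = (((-4*(1 - 45) - 5) + 107) + 107)² = (((-4*(-44) - 5) + 107) + 107)² = (((176 - 5) + 107) + 107)² = ((171 + 107) + 107)² = (278 + 107)² = 385² = 148225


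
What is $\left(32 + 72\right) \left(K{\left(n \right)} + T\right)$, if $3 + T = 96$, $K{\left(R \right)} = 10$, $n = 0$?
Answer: $10712$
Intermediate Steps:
$T = 93$ ($T = -3 + 96 = 93$)
$\left(32 + 72\right) \left(K{\left(n \right)} + T\right) = \left(32 + 72\right) \left(10 + 93\right) = 104 \cdot 103 = 10712$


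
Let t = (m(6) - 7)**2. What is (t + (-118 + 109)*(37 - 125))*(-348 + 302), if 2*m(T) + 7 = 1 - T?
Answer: -44206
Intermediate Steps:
m(T) = -3 - T/2 (m(T) = -7/2 + (1 - T)/2 = -7/2 + (1/2 - T/2) = -3 - T/2)
t = 169 (t = ((-3 - 1/2*6) - 7)**2 = ((-3 - 3) - 7)**2 = (-6 - 7)**2 = (-13)**2 = 169)
(t + (-118 + 109)*(37 - 125))*(-348 + 302) = (169 + (-118 + 109)*(37 - 125))*(-348 + 302) = (169 - 9*(-88))*(-46) = (169 + 792)*(-46) = 961*(-46) = -44206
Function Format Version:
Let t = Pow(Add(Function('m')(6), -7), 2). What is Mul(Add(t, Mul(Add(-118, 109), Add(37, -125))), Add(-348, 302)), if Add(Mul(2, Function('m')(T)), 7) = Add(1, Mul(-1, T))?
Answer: -44206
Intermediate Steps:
Function('m')(T) = Add(-3, Mul(Rational(-1, 2), T)) (Function('m')(T) = Add(Rational(-7, 2), Mul(Rational(1, 2), Add(1, Mul(-1, T)))) = Add(Rational(-7, 2), Add(Rational(1, 2), Mul(Rational(-1, 2), T))) = Add(-3, Mul(Rational(-1, 2), T)))
t = 169 (t = Pow(Add(Add(-3, Mul(Rational(-1, 2), 6)), -7), 2) = Pow(Add(Add(-3, -3), -7), 2) = Pow(Add(-6, -7), 2) = Pow(-13, 2) = 169)
Mul(Add(t, Mul(Add(-118, 109), Add(37, -125))), Add(-348, 302)) = Mul(Add(169, Mul(Add(-118, 109), Add(37, -125))), Add(-348, 302)) = Mul(Add(169, Mul(-9, -88)), -46) = Mul(Add(169, 792), -46) = Mul(961, -46) = -44206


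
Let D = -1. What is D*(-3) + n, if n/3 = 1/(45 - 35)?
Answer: 33/10 ≈ 3.3000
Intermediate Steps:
n = 3/10 (n = 3/(45 - 35) = 3/10 ≈ 0.30000)
D*(-3) + n = -1*(-3) + 3/10 = 3 + 3/10 = 33/10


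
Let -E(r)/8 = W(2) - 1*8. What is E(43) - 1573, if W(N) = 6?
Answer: -1557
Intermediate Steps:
E(r) = 16 (E(r) = -8*(6 - 1*8) = -8*(6 - 8) = -8*(-2) = 16)
E(43) - 1573 = 16 - 1573 = -1557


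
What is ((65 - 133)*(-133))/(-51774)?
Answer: -4522/25887 ≈ -0.17468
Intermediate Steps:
((65 - 133)*(-133))/(-51774) = -68*(-133)*(-1/51774) = 9044*(-1/51774) = -4522/25887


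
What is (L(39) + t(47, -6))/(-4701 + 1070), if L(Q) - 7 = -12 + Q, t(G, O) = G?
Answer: -81/3631 ≈ -0.022308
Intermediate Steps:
L(Q) = -5 + Q (L(Q) = 7 + (-12 + Q) = -5 + Q)
(L(39) + t(47, -6))/(-4701 + 1070) = ((-5 + 39) + 47)/(-4701 + 1070) = (34 + 47)/(-3631) = 81*(-1/3631) = -81/3631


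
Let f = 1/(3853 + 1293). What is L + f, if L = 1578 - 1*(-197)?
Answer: 9134151/5146 ≈ 1775.0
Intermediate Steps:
L = 1775 (L = 1578 + 197 = 1775)
f = 1/5146 ≈ 0.00019433
L + f = 1775 + 1/5146 = 9134151/5146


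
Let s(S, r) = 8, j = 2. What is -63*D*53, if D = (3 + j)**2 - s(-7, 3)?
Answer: -56763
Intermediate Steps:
D = 17 (D = (3 + 2)**2 - 1*8 = 5**2 - 8 = 25 - 8 = 17)
-63*D*53 = -63*17*53 = -1071*53 = -56763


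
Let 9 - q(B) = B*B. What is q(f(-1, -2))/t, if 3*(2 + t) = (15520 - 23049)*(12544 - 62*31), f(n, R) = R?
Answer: -15/79973044 ≈ -1.8756e-7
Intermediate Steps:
q(B) = 9 - B² (q(B) = 9 - B*B = 9 - B²)
t = -79973044/3 (t = -2 + ((15520 - 23049)*(12544 - 62*31))/3 = -2 + (-7529*(12544 - 1922))/3 = -2 + (-7529*10622)/3 = -2 + (⅓)*(-79973038) = -2 - 79973038/3 = -79973044/3 ≈ -2.6658e+7)
q(f(-1, -2))/t = (9 - 1*(-2)²)/(-79973044/3) = (9 - 1*4)*(-3/79973044) = (9 - 4)*(-3/79973044) = 5*(-3/79973044) = -15/79973044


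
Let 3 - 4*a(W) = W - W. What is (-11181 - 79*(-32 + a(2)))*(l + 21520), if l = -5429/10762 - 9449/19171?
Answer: -154721338756484007/825273208 ≈ -1.8748e+8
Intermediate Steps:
a(W) = ¾ (a(W) = ¾ - (W - W)/4 = ¾ - ¼*0 = ¾ + 0 = ¾)
l = -205769497/206318302 (l = -5429*1/10762 - 9449*1/19171 = -5429/10762 - 9449/19171 = -205769497/206318302 ≈ -0.99734)
(-11181 - 79*(-32 + a(2)))*(l + 21520) = (-11181 - 79*(-32 + ¾))*(-205769497/206318302 + 21520) = (-11181 - 79*(-125/4))*(4439764089543/206318302) = (-11181 + 9875/4)*(4439764089543/206318302) = -34849/4*4439764089543/206318302 = -154721338756484007/825273208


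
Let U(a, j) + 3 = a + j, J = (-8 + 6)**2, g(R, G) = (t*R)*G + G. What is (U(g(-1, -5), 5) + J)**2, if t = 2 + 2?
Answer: 441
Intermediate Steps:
t = 4
g(R, G) = G + 4*G*R (g(R, G) = (4*R)*G + G = 4*G*R + G = G + 4*G*R)
J = 4 (J = (-2)**2 = 4)
U(a, j) = -3 + a + j (U(a, j) = -3 + (a + j) = -3 + a + j)
(U(g(-1, -5), 5) + J)**2 = ((-3 - 5*(1 + 4*(-1)) + 5) + 4)**2 = ((-3 - 5*(1 - 4) + 5) + 4)**2 = ((-3 - 5*(-3) + 5) + 4)**2 = ((-3 + 15 + 5) + 4)**2 = (17 + 4)**2 = 21**2 = 441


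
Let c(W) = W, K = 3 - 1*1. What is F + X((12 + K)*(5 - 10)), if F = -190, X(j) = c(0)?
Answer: -190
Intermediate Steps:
K = 2 (K = 3 - 1 = 2)
X(j) = 0
F + X((12 + K)*(5 - 10)) = -190 + 0 = -190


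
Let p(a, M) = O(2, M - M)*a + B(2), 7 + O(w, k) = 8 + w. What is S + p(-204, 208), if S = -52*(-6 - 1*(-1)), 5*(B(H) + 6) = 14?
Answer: -1776/5 ≈ -355.20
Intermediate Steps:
B(H) = -16/5 (B(H) = -6 + (⅕)*14 = -6 + 14/5 = -16/5)
O(w, k) = 1 + w (O(w, k) = -7 + (8 + w) = 1 + w)
p(a, M) = -16/5 + 3*a (p(a, M) = (1 + 2)*a - 16/5 = 3*a - 16/5 = -16/5 + 3*a)
S = 260 (S = -52*(-6 + 1) = -52*(-5) = 260)
S + p(-204, 208) = 260 + (-16/5 + 3*(-204)) = 260 + (-16/5 - 612) = 260 - 3076/5 = -1776/5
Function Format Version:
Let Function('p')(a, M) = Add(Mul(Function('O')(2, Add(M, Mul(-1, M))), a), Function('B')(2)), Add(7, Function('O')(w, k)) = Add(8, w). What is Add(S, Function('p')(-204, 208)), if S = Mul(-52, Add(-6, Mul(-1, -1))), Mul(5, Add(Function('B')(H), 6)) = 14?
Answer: Rational(-1776, 5) ≈ -355.20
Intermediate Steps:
Function('B')(H) = Rational(-16, 5) (Function('B')(H) = Add(-6, Mul(Rational(1, 5), 14)) = Add(-6, Rational(14, 5)) = Rational(-16, 5))
Function('O')(w, k) = Add(1, w) (Function('O')(w, k) = Add(-7, Add(8, w)) = Add(1, w))
Function('p')(a, M) = Add(Rational(-16, 5), Mul(3, a)) (Function('p')(a, M) = Add(Mul(Add(1, 2), a), Rational(-16, 5)) = Add(Mul(3, a), Rational(-16, 5)) = Add(Rational(-16, 5), Mul(3, a)))
S = 260 (S = Mul(-52, Add(-6, 1)) = Mul(-52, -5) = 260)
Add(S, Function('p')(-204, 208)) = Add(260, Add(Rational(-16, 5), Mul(3, -204))) = Add(260, Add(Rational(-16, 5), -612)) = Add(260, Rational(-3076, 5)) = Rational(-1776, 5)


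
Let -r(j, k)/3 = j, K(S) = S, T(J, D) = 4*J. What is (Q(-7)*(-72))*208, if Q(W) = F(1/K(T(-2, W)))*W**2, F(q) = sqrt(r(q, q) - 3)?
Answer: -183456*I*sqrt(42) ≈ -1.1889e+6*I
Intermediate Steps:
r(j, k) = -3*j
F(q) = sqrt(-3 - 3*q) (F(q) = sqrt(-3*q - 3) = sqrt(-3 - 3*q))
Q(W) = I*sqrt(42)*W**2/4 (Q(W) = sqrt(-3 - 3/(4*(-2)))*W**2 = sqrt(-3 - 3/(-8))*W**2 = sqrt(-3 - 3*(-1/8))*W**2 = sqrt(-3 + 3/8)*W**2 = sqrt(-21/8)*W**2 = (I*sqrt(42)/4)*W**2 = I*sqrt(42)*W**2/4)
(Q(-7)*(-72))*208 = (((1/4)*I*sqrt(42)*(-7)**2)*(-72))*208 = (((1/4)*I*sqrt(42)*49)*(-72))*208 = ((49*I*sqrt(42)/4)*(-72))*208 = -882*I*sqrt(42)*208 = -183456*I*sqrt(42)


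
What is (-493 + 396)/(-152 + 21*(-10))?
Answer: 97/362 ≈ 0.26796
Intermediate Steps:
(-493 + 396)/(-152 + 21*(-10)) = -97/(-152 - 210) = -97/(-362) = -97*(-1/362) = 97/362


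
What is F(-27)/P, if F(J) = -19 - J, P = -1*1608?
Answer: -1/201 ≈ -0.0049751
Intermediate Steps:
P = -1608
F(-27)/P = (-19 - 1*(-27))/(-1608) = (-19 + 27)*(-1/1608) = 8*(-1/1608) = -1/201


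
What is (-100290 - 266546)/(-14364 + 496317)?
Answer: -366836/481953 ≈ -0.76114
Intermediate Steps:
(-100290 - 266546)/(-14364 + 496317) = -366836/481953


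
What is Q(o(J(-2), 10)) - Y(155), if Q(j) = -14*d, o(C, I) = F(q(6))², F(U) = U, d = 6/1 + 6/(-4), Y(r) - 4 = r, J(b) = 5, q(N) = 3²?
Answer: -222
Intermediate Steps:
q(N) = 9
Y(r) = 4 + r
d = 9/2 (d = 6*1 + 6*(-¼) = 6 - 3/2 = 9/2 ≈ 4.5000)
o(C, I) = 81 (o(C, I) = 9² = 81)
Q(j) = -63 (Q(j) = -14*9/2 = -63)
Q(o(J(-2), 10)) - Y(155) = -63 - (4 + 155) = -63 - 1*159 = -63 - 159 = -222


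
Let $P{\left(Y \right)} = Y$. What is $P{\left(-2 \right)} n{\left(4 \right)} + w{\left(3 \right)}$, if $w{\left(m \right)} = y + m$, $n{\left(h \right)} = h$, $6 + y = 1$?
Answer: $-10$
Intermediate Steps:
$y = -5$ ($y = -6 + 1 = -5$)
$w{\left(m \right)} = -5 + m$
$P{\left(-2 \right)} n{\left(4 \right)} + w{\left(3 \right)} = \left(-2\right) 4 + \left(-5 + 3\right) = -8 - 2 = -10$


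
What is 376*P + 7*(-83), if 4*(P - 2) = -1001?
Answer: -93923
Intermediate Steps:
P = -993/4 (P = 2 + (1/4)*(-1001) = 2 - 1001/4 = -993/4 ≈ -248.25)
376*P + 7*(-83) = 376*(-993/4) + 7*(-83) = -93342 - 581 = -93923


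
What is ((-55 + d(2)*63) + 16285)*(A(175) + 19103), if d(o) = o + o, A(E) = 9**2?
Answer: 316190688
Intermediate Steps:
A(E) = 81
d(o) = 2*o
((-55 + d(2)*63) + 16285)*(A(175) + 19103) = ((-55 + (2*2)*63) + 16285)*(81 + 19103) = ((-55 + 4*63) + 16285)*19184 = ((-55 + 252) + 16285)*19184 = (197 + 16285)*19184 = 16482*19184 = 316190688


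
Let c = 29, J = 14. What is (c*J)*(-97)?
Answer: -39382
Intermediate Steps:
(c*J)*(-97) = (29*14)*(-97) = 406*(-97) = -39382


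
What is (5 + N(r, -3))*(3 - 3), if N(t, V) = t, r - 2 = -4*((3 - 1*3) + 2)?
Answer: 0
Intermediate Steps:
r = -6 (r = 2 - 4*((3 - 1*3) + 2) = 2 - 4*((3 - 3) + 2) = 2 - 4*(0 + 2) = 2 - 4*2 = 2 - 8 = -6)
(5 + N(r, -3))*(3 - 3) = (5 - 6)*(3 - 3) = -1*0 = 0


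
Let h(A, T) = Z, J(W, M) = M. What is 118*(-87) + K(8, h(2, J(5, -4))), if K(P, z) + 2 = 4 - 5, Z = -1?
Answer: -10269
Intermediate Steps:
h(A, T) = -1
K(P, z) = -3 (K(P, z) = -2 + (4 - 5) = -2 - 1 = -3)
118*(-87) + K(8, h(2, J(5, -4))) = 118*(-87) - 3 = -10266 - 3 = -10269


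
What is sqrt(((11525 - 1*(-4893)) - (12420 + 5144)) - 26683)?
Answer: I*sqrt(27829) ≈ 166.82*I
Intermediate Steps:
sqrt(((11525 - 1*(-4893)) - (12420 + 5144)) - 26683) = sqrt(((11525 + 4893) - 1*17564) - 26683) = sqrt((16418 - 17564) - 26683) = sqrt(-1146 - 26683) = sqrt(-27829) = I*sqrt(27829)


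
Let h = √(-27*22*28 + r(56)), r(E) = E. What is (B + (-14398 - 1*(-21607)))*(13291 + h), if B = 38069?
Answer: 601789898 + 362224*I*√259 ≈ 6.0179e+8 + 5.8294e+6*I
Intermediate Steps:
h = 8*I*√259 (h = √(-27*22*28 + 56) = √(-594*28 + 56) = √(-16632 + 56) = √(-16576) = 8*I*√259 ≈ 128.75*I)
(B + (-14398 - 1*(-21607)))*(13291 + h) = (38069 + (-14398 - 1*(-21607)))*(13291 + 8*I*√259) = (38069 + (-14398 + 21607))*(13291 + 8*I*√259) = (38069 + 7209)*(13291 + 8*I*√259) = 45278*(13291 + 8*I*√259) = 601789898 + 362224*I*√259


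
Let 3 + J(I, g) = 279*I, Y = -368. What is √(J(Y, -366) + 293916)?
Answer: 9*√2361 ≈ 437.31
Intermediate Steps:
J(I, g) = -3 + 279*I
√(J(Y, -366) + 293916) = √((-3 + 279*(-368)) + 293916) = √((-3 - 102672) + 293916) = √(-102675 + 293916) = √191241 = 9*√2361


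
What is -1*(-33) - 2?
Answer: 31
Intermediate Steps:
-1*(-33) - 2 = 33 - 2 = 31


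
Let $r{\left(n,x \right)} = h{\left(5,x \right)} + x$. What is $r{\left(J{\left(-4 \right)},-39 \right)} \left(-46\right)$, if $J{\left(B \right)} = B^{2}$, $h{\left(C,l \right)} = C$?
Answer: $1564$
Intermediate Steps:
$r{\left(n,x \right)} = 5 + x$
$r{\left(J{\left(-4 \right)},-39 \right)} \left(-46\right) = \left(5 - 39\right) \left(-46\right) = \left(-34\right) \left(-46\right) = 1564$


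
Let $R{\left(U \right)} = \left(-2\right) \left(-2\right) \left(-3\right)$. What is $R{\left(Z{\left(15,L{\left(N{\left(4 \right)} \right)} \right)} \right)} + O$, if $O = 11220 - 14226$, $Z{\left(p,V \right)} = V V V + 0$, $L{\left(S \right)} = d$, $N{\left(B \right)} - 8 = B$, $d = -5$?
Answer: $-3018$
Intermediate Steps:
$N{\left(B \right)} = 8 + B$
$L{\left(S \right)} = -5$
$Z{\left(p,V \right)} = V^{3}$ ($Z{\left(p,V \right)} = V^{2} V + 0 = V^{3} + 0 = V^{3}$)
$R{\left(U \right)} = -12$ ($R{\left(U \right)} = 4 \left(-3\right) = -12$)
$O = -3006$ ($O = 11220 - 14226 = -3006$)
$R{\left(Z{\left(15,L{\left(N{\left(4 \right)} \right)} \right)} \right)} + O = -12 - 3006 = -3018$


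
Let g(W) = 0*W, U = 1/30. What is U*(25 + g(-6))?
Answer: ⅚ ≈ 0.83333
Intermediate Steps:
U = 1/30 ≈ 0.033333
g(W) = 0
U*(25 + g(-6)) = (25 + 0)/30 = (1/30)*25 = ⅚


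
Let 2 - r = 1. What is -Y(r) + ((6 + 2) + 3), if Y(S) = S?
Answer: 10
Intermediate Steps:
r = 1 (r = 2 - 1*1 = 2 - 1 = 1)
-Y(r) + ((6 + 2) + 3) = -1*1 + ((6 + 2) + 3) = -1 + (8 + 3) = -1 + 11 = 10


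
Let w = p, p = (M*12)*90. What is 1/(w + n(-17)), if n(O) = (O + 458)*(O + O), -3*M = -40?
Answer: -1/594 ≈ -0.0016835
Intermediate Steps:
M = 40/3 (M = -⅓*(-40) = 40/3 ≈ 13.333)
p = 14400 (p = ((40/3)*12)*90 = 160*90 = 14400)
w = 14400
n(O) = 2*O*(458 + O) (n(O) = (458 + O)*(2*O) = 2*O*(458 + O))
1/(w + n(-17)) = 1/(14400 + 2*(-17)*(458 - 17)) = 1/(14400 + 2*(-17)*441) = 1/(14400 - 14994) = 1/(-594) = -1/594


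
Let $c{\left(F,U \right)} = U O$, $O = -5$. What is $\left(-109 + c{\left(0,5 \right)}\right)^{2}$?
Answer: $17956$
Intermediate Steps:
$c{\left(F,U \right)} = - 5 U$ ($c{\left(F,U \right)} = U \left(-5\right) = - 5 U$)
$\left(-109 + c{\left(0,5 \right)}\right)^{2} = \left(-109 - 25\right)^{2} = \left(-134\right)^{2} = 17956$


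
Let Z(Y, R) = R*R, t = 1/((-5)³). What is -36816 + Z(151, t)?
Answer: -575249999/15625 ≈ -36816.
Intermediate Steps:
t = -1/125 (t = 1/(-125) = -1/125 ≈ -0.0080000)
Z(Y, R) = R²
-36816 + Z(151, t) = -36816 + (-1/125)² = -36816 + 1/15625 = -575249999/15625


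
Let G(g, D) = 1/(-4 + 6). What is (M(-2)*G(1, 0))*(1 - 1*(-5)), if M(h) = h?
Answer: -6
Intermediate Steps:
G(g, D) = 1/2
(M(-2)*G(1, 0))*(1 - 1*(-5)) = (-2*1/2)*(1 - 1*(-5)) = -(1 + 5) = -1*6 = -6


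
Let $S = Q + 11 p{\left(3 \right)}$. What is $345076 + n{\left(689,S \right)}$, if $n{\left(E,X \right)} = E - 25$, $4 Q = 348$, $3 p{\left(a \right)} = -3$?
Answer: $345740$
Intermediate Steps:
$p{\left(a \right)} = -1$ ($p{\left(a \right)} = \frac{1}{3} \left(-3\right) = -1$)
$Q = 87$ ($Q = \frac{1}{4} \cdot 348 = 87$)
$S = 76$ ($S = 87 + 11 \left(-1\right) = 87 - 11 = 76$)
$n{\left(E,X \right)} = -25 + E$
$345076 + n{\left(689,S \right)} = 345076 + \left(-25 + 689\right) = 345076 + 664 = 345740$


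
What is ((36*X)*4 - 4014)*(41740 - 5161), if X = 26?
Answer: -9876330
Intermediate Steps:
((36*X)*4 - 4014)*(41740 - 5161) = ((36*26)*4 - 4014)*(41740 - 5161) = (936*4 - 4014)*36579 = (3744 - 4014)*36579 = -270*36579 = -9876330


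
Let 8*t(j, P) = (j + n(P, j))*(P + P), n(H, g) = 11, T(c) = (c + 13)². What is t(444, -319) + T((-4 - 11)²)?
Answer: 81431/4 ≈ 20358.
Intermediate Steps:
T(c) = (13 + c)²
t(j, P) = P*(11 + j)/4 (t(j, P) = ((j + 11)*(P + P))/8 = ((11 + j)*(2*P))/8 = (2*P*(11 + j))/8 = P*(11 + j)/4)
t(444, -319) + T((-4 - 11)²) = (¼)*(-319)*(11 + 444) + (13 + (-4 - 11)²)² = (¼)*(-319)*455 + (13 + (-15)²)² = -145145/4 + (13 + 225)² = -145145/4 + 238² = -145145/4 + 56644 = 81431/4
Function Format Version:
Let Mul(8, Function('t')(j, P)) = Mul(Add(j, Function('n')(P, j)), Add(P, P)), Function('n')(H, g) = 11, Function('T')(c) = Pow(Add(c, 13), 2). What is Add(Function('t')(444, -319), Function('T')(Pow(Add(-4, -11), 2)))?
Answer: Rational(81431, 4) ≈ 20358.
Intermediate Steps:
Function('T')(c) = Pow(Add(13, c), 2)
Function('t')(j, P) = Mul(Rational(1, 4), P, Add(11, j)) (Function('t')(j, P) = Mul(Rational(1, 8), Mul(Add(j, 11), Add(P, P))) = Mul(Rational(1, 8), Mul(Add(11, j), Mul(2, P))) = Mul(Rational(1, 8), Mul(2, P, Add(11, j))) = Mul(Rational(1, 4), P, Add(11, j)))
Add(Function('t')(444, -319), Function('T')(Pow(Add(-4, -11), 2))) = Add(Mul(Rational(1, 4), -319, Add(11, 444)), Pow(Add(13, Pow(Add(-4, -11), 2)), 2)) = Add(Mul(Rational(1, 4), -319, 455), Pow(Add(13, Pow(-15, 2)), 2)) = Add(Rational(-145145, 4), Pow(Add(13, 225), 2)) = Add(Rational(-145145, 4), Pow(238, 2)) = Add(Rational(-145145, 4), 56644) = Rational(81431, 4)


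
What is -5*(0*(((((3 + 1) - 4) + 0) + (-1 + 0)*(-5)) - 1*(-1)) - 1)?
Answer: 5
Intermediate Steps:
-5*(0*(((((3 + 1) - 4) + 0) + (-1 + 0)*(-5)) - 1*(-1)) - 1) = -5*(0*((((4 - 4) + 0) - 1*(-5)) + 1) - 1) = -5*(0*(((0 + 0) + 5) + 1) - 1) = -5*(0*((0 + 5) + 1) - 1) = -5*(0*(5 + 1) - 1) = -5*(0*6 - 1) = -5*(0 - 1) = -5*(-1) = 5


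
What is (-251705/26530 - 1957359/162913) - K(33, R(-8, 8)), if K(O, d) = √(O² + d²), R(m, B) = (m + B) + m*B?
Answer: -18586950187/864416378 - √5185 ≈ -93.509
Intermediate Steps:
R(m, B) = B + m + B*m (R(m, B) = (B + m) + B*m = B + m + B*m)
(-251705/26530 - 1957359/162913) - K(33, R(-8, 8)) = (-251705/26530 - 1957359/162913) - √(33² + (8 - 8 + 8*(-8))²) = (-251705*1/26530 - 1957359*1/162913) - √(1089 + (8 - 8 - 64)²) = (-50341/5306 - 1957359/162913) - √(1089 + (-64)²) = -18586950187/864416378 - √(1089 + 4096) = -18586950187/864416378 - √5185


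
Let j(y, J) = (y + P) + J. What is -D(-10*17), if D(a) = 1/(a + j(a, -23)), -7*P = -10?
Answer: 7/2531 ≈ 0.0027657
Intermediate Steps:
P = 10/7 (P = -⅐*(-10) = 10/7 ≈ 1.4286)
j(y, J) = 10/7 + J + y (j(y, J) = (y + 10/7) + J = (10/7 + y) + J = 10/7 + J + y)
D(a) = 1/(-151/7 + 2*a) (D(a) = 1/(a + (10/7 - 23 + a)) = 1/(a + (-151/7 + a)) = 1/(-151/7 + 2*a))
-D(-10*17) = -7/(-151 + 14*(-10*17)) = -7/(-151 + 14*(-170)) = -7/(-151 - 2380) = -7/(-2531) = -7*(-1)/2531 = -1*(-7/2531) = 7/2531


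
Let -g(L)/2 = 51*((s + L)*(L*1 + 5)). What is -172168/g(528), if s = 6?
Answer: 43042/7257861 ≈ 0.0059304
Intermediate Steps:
g(L) = -102*(5 + L)*(6 + L) (g(L) = -102*(6 + L)*(L*1 + 5) = -102*(6 + L)*(L + 5) = -102*(6 + L)*(5 + L) = -102*(5 + L)*(6 + L))
-172168/g(528) = -172168/(-3060 - 1122*528 - 102*528²) = -172168/(-3060 - 592416 - 102*278784) = -172168/(-3060 - 592416 - 28435968) = -172168/(-29031444) = -172168*(-1/29031444) = 43042/7257861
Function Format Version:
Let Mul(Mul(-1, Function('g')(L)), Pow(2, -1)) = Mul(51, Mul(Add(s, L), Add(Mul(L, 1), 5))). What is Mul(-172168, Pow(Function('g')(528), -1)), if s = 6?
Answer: Rational(43042, 7257861) ≈ 0.0059304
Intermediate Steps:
Function('g')(L) = Mul(-102, Add(5, L), Add(6, L)) (Function('g')(L) = Mul(-2, Mul(51, Mul(Add(6, L), Add(Mul(L, 1), 5)))) = Mul(-2, Mul(51, Mul(Add(6, L), Add(L, 5)))) = Mul(-2, Mul(51, Mul(Add(6, L), Add(5, L)))) = Mul(-2, Mul(51, Mul(Add(5, L), Add(6, L)))) = Mul(-2, Mul(51, Add(5, L), Add(6, L))) = Mul(-102, Add(5, L), Add(6, L)))
Mul(-172168, Pow(Function('g')(528), -1)) = Mul(-172168, Pow(Add(-3060, Mul(-1122, 528), Mul(-102, Pow(528, 2))), -1)) = Mul(-172168, Pow(Add(-3060, -592416, Mul(-102, 278784)), -1)) = Mul(-172168, Pow(Add(-3060, -592416, -28435968), -1)) = Mul(-172168, Pow(-29031444, -1)) = Mul(-172168, Rational(-1, 29031444)) = Rational(43042, 7257861)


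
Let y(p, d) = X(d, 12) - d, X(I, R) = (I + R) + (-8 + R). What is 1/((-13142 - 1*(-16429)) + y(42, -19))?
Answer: 1/3303 ≈ 0.00030276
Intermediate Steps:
X(I, R) = -8 + I + 2*R
y(p, d) = 16 (y(p, d) = (-8 + d + 2*12) - d = (-8 + d + 24) - d = (16 + d) - d = 16)
1/((-13142 - 1*(-16429)) + y(42, -19)) = 1/((-13142 - 1*(-16429)) + 16) = 1/((-13142 + 16429) + 16) = 1/(3287 + 16) = 1/3303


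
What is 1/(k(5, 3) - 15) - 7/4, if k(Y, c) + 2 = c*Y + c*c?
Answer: -45/28 ≈ -1.6071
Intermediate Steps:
k(Y, c) = -2 + c**2 + Y*c (k(Y, c) = -2 + (c*Y + c*c) = -2 + (Y*c + c**2) = -2 + (c**2 + Y*c) = -2 + c**2 + Y*c)
1/(k(5, 3) - 15) - 7/4 = 1/((-2 + 3**2 + 5*3) - 15) - 7/4 = 1/((-2 + 9 + 15) - 15) - 7*1/4 = 1/(22 - 15) - 7/4 = 1/7 - 7/4 = -45/28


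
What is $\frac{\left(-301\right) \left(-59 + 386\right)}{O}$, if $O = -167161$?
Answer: $\frac{98427}{167161} \approx 0.58882$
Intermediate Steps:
$\frac{\left(-301\right) \left(-59 + 386\right)}{O} = \frac{\left(-301\right) \left(-59 + 386\right)}{-167161} = \left(-301\right) 327 \left(- \frac{1}{167161}\right) = \left(-98427\right) \left(- \frac{1}{167161}\right) = \frac{98427}{167161}$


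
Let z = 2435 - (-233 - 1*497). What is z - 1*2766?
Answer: 399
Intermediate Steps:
z = 3165 (z = 2435 - (-233 - 497) = 2435 - 1*(-730) = 2435 + 730 = 3165)
z - 1*2766 = 3165 - 1*2766 = 3165 - 2766 = 399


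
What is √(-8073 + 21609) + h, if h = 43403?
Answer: 43403 + 12*√94 ≈ 43519.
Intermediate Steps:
√(-8073 + 21609) + h = √(-8073 + 21609) + 43403 = √13536 + 43403 = 12*√94 + 43403 = 43403 + 12*√94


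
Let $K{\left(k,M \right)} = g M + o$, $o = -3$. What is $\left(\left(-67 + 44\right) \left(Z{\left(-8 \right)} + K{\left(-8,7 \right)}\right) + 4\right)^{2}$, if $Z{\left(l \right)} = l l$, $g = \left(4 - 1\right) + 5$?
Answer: $7219969$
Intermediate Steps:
$g = 8$ ($g = 3 + 5 = 8$)
$Z{\left(l \right)} = l^{2}$
$K{\left(k,M \right)} = -3 + 8 M$ ($K{\left(k,M \right)} = 8 M - 3 = -3 + 8 M$)
$\left(\left(-67 + 44\right) \left(Z{\left(-8 \right)} + K{\left(-8,7 \right)}\right) + 4\right)^{2} = \left(\left(-67 + 44\right) \left(\left(-8\right)^{2} + \left(-3 + 8 \cdot 7\right)\right) + 4\right)^{2} = \left(- 23 \left(64 + \left(-3 + 56\right)\right) + 4\right)^{2} = \left(- 23 \left(64 + 53\right) + 4\right)^{2} = \left(\left(-23\right) 117 + 4\right)^{2} = \left(-2691 + 4\right)^{2} = \left(-2687\right)^{2} = 7219969$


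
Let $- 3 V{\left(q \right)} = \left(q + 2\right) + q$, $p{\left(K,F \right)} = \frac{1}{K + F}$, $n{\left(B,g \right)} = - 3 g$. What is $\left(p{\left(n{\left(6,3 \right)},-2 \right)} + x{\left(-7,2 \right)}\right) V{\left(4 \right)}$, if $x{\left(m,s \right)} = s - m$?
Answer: $- \frac{980}{33} \approx -29.697$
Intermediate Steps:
$p{\left(K,F \right)} = \frac{1}{F + K}$
$V{\left(q \right)} = - \frac{2}{3} - \frac{2 q}{3}$ ($V{\left(q \right)} = - \frac{\left(q + 2\right) + q}{3} = - \frac{\left(2 + q\right) + q}{3} = - \frac{2 + 2 q}{3} = - \frac{2}{3} - \frac{2 q}{3}$)
$\left(p{\left(n{\left(6,3 \right)},-2 \right)} + x{\left(-7,2 \right)}\right) V{\left(4 \right)} = \left(\frac{1}{-2 - 9} + \left(2 - -7\right)\right) \left(- \frac{2}{3} - \frac{8}{3}\right) = \left(\frac{1}{-2 - 9} + \left(2 + 7\right)\right) \left(- \frac{2}{3} - \frac{8}{3}\right) = \left(\frac{1}{-11} + 9\right) \left(- \frac{10}{3}\right) = \left(- \frac{1}{11} + 9\right) \left(- \frac{10}{3}\right) = \frac{98}{11} \left(- \frac{10}{3}\right) = - \frac{980}{33}$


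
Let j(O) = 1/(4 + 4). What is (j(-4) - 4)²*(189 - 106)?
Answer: 79763/64 ≈ 1246.3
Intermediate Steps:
j(O) = ⅛ (j(O) = 1/8 = ⅛)
(j(-4) - 4)²*(189 - 106) = (⅛ - 4)²*(189 - 106) = (-31/8)²*83 = (961/64)*83 = 79763/64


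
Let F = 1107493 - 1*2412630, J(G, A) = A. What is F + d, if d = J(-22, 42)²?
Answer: -1303373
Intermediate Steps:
F = -1305137 (F = 1107493 - 2412630 = -1305137)
d = 1764 (d = 42² = 1764)
F + d = -1305137 + 1764 = -1303373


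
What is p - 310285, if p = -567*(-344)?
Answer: -115237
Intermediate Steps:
p = 195048
p - 310285 = 195048 - 310285 = -115237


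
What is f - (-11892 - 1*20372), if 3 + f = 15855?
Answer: 48116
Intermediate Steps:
f = 15852 (f = -3 + 15855 = 15852)
f - (-11892 - 1*20372) = 15852 - (-11892 - 1*20372) = 15852 - (-11892 - 20372) = 15852 - 1*(-32264) = 15852 + 32264 = 48116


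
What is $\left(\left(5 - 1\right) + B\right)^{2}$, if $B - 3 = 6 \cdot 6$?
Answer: $1849$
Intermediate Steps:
$B = 39$ ($B = 3 + 6 \cdot 6 = 3 + 36 = 39$)
$\left(\left(5 - 1\right) + B\right)^{2} = \left(\left(5 - 1\right) + 39\right)^{2} = \left(4 + 39\right)^{2} = 43^{2} = 1849$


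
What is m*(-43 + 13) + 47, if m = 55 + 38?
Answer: -2743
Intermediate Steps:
m = 93
m*(-43 + 13) + 47 = 93*(-43 + 13) + 47 = 93*(-30) + 47 = -2790 + 47 = -2743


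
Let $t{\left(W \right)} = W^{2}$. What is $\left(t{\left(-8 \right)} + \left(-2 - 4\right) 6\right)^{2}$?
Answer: $784$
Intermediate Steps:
$\left(t{\left(-8 \right)} + \left(-2 - 4\right) 6\right)^{2} = \left(\left(-8\right)^{2} + \left(-2 - 4\right) 6\right)^{2} = \left(64 - 36\right)^{2} = 28^{2} = 784$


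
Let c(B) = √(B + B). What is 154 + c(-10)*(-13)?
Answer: 154 - 26*I*√5 ≈ 154.0 - 58.138*I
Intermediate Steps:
c(B) = √2*√B (c(B) = √(2*B) = √2*√B)
154 + c(-10)*(-13) = 154 + (√2*√(-10))*(-13) = 154 + (√2*(I*√10))*(-13) = 154 + (2*I*√5)*(-13) = 154 - 26*I*√5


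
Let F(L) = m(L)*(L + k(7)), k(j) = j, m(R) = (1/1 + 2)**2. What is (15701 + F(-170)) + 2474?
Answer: 16708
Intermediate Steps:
m(R) = 9 (m(R) = (1 + 2)**2 = 3**2 = 9)
F(L) = 63 + 9*L (F(L) = 9*(L + 7) = 9*(7 + L) = 63 + 9*L)
(15701 + F(-170)) + 2474 = (15701 + (63 + 9*(-170))) + 2474 = (15701 + (63 - 1530)) + 2474 = (15701 - 1467) + 2474 = 14234 + 2474 = 16708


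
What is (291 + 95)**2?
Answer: 148996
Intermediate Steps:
(291 + 95)**2 = 386**2 = 148996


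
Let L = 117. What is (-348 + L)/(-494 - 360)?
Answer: 33/122 ≈ 0.27049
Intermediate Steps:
(-348 + L)/(-494 - 360) = (-348 + 117)/(-494 - 360) = -231/(-854) = -231*(-1/854) = 33/122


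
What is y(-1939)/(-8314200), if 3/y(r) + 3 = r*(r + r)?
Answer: -1/20839373244600 ≈ -4.7986e-14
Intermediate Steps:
y(r) = 3/(-3 + 2*r²) (y(r) = 3/(-3 + r*(r + r)) = 3/(-3 + r*(2*r)) = 3/(-3 + 2*r²))
y(-1939)/(-8314200) = (3/(-3 + 2*(-1939)²))/(-8314200) = (3/(-3 + 2*3759721))*(-1/8314200) = (3/(-3 + 7519442))*(-1/8314200) = (3/7519439)*(-1/8314200) = -1/20839373244600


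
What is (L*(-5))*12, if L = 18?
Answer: -1080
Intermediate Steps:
(L*(-5))*12 = (18*(-5))*12 = -90*12 = -1080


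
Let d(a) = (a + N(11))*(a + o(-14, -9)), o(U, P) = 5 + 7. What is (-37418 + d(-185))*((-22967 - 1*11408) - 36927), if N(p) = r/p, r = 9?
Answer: 396050200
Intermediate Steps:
N(p) = 9/p
o(U, P) = 12
d(a) = (12 + a)*(9/11 + a) (d(a) = (a + 9/11)*(a + 12) = (a + 9*(1/11))*(12 + a) = (a + 9/11)*(12 + a) = (9/11 + a)*(12 + a) = (12 + a)*(9/11 + a))
(-37418 + d(-185))*((-22967 - 1*11408) - 36927) = (-37418 + (108/11 + (-185)² + (141/11)*(-185)))*((-22967 - 1*11408) - 36927) = (-37418 + (108/11 + 34225 - 26085/11))*((-22967 - 11408) - 36927) = (-37418 + 350498/11)*(-34375 - 36927) = -61100/11*(-71302) = 396050200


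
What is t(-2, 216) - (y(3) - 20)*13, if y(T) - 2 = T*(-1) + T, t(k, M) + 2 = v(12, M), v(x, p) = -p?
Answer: 16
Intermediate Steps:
t(k, M) = -2 - M
y(T) = 2 (y(T) = 2 + (T*(-1) + T) = 2 + (-T + T) = 2 + 0 = 2)
t(-2, 216) - (y(3) - 20)*13 = (-2 - 1*216) - (2 - 20)*13 = (-2 - 216) - (-18)*13 = -218 - 1*(-234) = -218 + 234 = 16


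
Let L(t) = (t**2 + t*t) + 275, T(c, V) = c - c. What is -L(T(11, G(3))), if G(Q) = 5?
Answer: -275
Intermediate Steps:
T(c, V) = 0
L(t) = 275 + 2*t**2 (L(t) = (t**2 + t**2) + 275 = 2*t**2 + 275 = 275 + 2*t**2)
-L(T(11, G(3))) = -(275 + 2*0**2) = -(275 + 2*0) = -(275 + 0) = -1*275 = -275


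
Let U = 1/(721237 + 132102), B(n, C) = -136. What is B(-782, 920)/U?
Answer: -116054104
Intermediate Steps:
U = 1/853339 ≈ 1.1719e-6
B(-782, 920)/U = -136/1/853339 = -136*853339 = -116054104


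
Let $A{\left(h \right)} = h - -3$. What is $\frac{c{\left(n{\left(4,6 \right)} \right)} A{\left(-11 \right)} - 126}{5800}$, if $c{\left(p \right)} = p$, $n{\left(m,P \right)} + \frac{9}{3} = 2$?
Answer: $- \frac{59}{2900} \approx -0.020345$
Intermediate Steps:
$n{\left(m,P \right)} = -1$ ($n{\left(m,P \right)} = -3 + 2 = -1$)
$A{\left(h \right)} = 3 + h$ ($A{\left(h \right)} = h + 3 = 3 + h$)
$\frac{c{\left(n{\left(4,6 \right)} \right)} A{\left(-11 \right)} - 126}{5800} = \frac{- (3 - 11) - 126}{5800} = \left(\left(-1\right) \left(-8\right) - 126\right) \frac{1}{5800} = \left(8 - 126\right) \frac{1}{5800} = \left(-118\right) \frac{1}{5800} = - \frac{59}{2900}$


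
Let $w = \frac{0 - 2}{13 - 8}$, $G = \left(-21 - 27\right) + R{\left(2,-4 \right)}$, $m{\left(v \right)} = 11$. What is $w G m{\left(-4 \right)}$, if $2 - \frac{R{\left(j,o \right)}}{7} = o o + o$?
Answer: $\frac{2596}{5} \approx 519.2$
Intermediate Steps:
$R{\left(j,o \right)} = 14 - 7 o - 7 o^{2}$ ($R{\left(j,o \right)} = 14 - 7 \left(o o + o\right) = 14 - 7 \left(o^{2} + o\right) = 14 - 7 \left(o + o^{2}\right) = 14 - \left(7 o + 7 o^{2}\right) = 14 - 7 o - 7 o^{2}$)
$G = -118$ ($G = \left(-21 - 27\right) - \left(-42 + 112\right) = -48 + \left(14 + 28 - 112\right) = -48 - 70 = -118$)
$w = - \frac{2}{5} \approx -0.4$
$w G m{\left(-4 \right)} = \left(- \frac{2}{5}\right) \left(-118\right) 11 = \frac{236}{5} \cdot 11 = \frac{2596}{5}$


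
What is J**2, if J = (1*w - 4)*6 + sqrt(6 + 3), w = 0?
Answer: 441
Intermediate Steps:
J = -21 (J = (1*0 - 4)*6 + sqrt(6 + 3) = (0 - 4)*6 + sqrt(9) = -4*6 + 3 = -24 + 3 = -21)
J**2 = (-21)**2 = 441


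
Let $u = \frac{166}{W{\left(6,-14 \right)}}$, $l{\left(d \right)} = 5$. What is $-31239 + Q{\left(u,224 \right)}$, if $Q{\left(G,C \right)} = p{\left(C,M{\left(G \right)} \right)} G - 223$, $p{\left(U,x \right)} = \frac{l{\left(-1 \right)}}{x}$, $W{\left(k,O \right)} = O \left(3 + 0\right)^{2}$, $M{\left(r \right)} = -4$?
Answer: $- \frac{7928009}{252} \approx -31460.0$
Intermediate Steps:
$W{\left(k,O \right)} = 9 O$ ($W{\left(k,O \right)} = O 3^{2} = O 9 = 9 O$)
$p{\left(U,x \right)} = \frac{5}{x}$
$u = - \frac{83}{63}$ ($u = \frac{166}{9 \left(-14\right)} = \frac{166}{-126} = 166 \left(- \frac{1}{126}\right) = - \frac{83}{63} \approx -1.3175$)
$Q{\left(G,C \right)} = -223 - \frac{5 G}{4}$ ($Q{\left(G,C \right)} = \frac{5}{-4} G - 223 = 5 \left(- \frac{1}{4}\right) G - 223 = - \frac{5 G}{4} - 223 = -223 - \frac{5 G}{4}$)
$-31239 + Q{\left(u,224 \right)} = -31239 - \frac{55781}{252} = - \frac{7928009}{252}$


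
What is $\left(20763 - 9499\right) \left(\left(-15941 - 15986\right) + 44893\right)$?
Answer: $146049024$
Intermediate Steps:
$\left(20763 - 9499\right) \left(\left(-15941 - 15986\right) + 44893\right) = 11264 \left(\left(-15941 - 15986\right) + 44893\right) = 11264 \left(-31927 + 44893\right) = 11264 \cdot 12966 = 146049024$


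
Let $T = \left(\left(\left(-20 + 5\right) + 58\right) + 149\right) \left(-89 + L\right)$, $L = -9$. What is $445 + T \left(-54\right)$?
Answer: $1016509$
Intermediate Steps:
$T = -18816$ ($T = \left(\left(\left(-20 + 5\right) + 58\right) + 149\right) \left(-89 - 9\right) = \left(\left(-15 + 58\right) + 149\right) \left(-98\right) = \left(43 + 149\right) \left(-98\right) = 192 \left(-98\right) = -18816$)
$445 + T \left(-54\right) = 445 - -1016064 = 445 + 1016064 = 1016509$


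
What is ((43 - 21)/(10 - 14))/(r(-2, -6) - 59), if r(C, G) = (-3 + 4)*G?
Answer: 11/130 ≈ 0.084615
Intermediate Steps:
r(C, G) = G (r(C, G) = 1*G = G)
((43 - 21)/(10 - 14))/(r(-2, -6) - 59) = ((43 - 21)/(10 - 14))/(-6 - 59) = (22/(-4))/(-65) = (22*(-¼))*(-1/65) = -11/2*(-1/65) = 11/130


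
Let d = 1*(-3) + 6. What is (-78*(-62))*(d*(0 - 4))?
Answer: -58032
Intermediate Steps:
d = 3 (d = -3 + 6 = 3)
(-78*(-62))*(d*(0 - 4)) = (-78*(-62))*(3*(0 - 4)) = 4836*(3*(-4)) = 4836*(-12) = -58032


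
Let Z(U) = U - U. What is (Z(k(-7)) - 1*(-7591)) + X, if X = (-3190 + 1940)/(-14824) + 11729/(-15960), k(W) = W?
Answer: 224476082993/29573880 ≈ 7590.4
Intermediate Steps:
X = -19240087/29573880 (X = -1250*(-1/14824) + 11729*(-1/15960) = 625/7412 - 11729/15960 = -19240087/29573880 ≈ -0.65058)
Z(U) = 0
(Z(k(-7)) - 1*(-7591)) + X = (0 - 1*(-7591)) - 19240087/29573880 = (0 + 7591) - 19240087/29573880 = 7591 - 19240087/29573880 = 224476082993/29573880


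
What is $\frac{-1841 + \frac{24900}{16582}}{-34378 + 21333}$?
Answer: $\frac{15251281}{108156095} \approx 0.14101$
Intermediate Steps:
$\frac{-1841 + \frac{24900}{16582}}{-34378 + 21333} = \frac{-1841 + 24900 \cdot \frac{1}{16582}}{-13045} = \left(-1841 + \frac{12450}{8291}\right) \left(- \frac{1}{13045}\right) = \left(- \frac{15251281}{8291}\right) \left(- \frac{1}{13045}\right) = \frac{15251281}{108156095}$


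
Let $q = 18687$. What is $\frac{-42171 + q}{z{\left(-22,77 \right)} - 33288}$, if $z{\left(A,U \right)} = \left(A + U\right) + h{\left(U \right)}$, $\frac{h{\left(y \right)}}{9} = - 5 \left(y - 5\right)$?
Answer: $\frac{23484}{36473} \approx 0.64387$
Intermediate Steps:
$h{\left(y \right)} = 225 - 45 y$ ($h{\left(y \right)} = 9 \left(- 5 \left(y - 5\right)\right) = 9 \left(- 5 \left(-5 + y\right)\right) = 9 \left(25 - 5 y\right) = 225 - 45 y$)
$z{\left(A,U \right)} = 225 + A - 44 U$ ($z{\left(A,U \right)} = \left(A + U\right) - \left(-225 + 45 U\right) = 225 + A - 44 U$)
$\frac{-42171 + q}{z{\left(-22,77 \right)} - 33288} = \frac{-42171 + 18687}{\left(225 - 22 - 3388\right) - 33288} = - \frac{23484}{\left(225 - 22 - 3388\right) - 33288} = - \frac{23484}{-3185 - 33288} = - \frac{23484}{-36473} = \left(-23484\right) \left(- \frac{1}{36473}\right) = \frac{23484}{36473}$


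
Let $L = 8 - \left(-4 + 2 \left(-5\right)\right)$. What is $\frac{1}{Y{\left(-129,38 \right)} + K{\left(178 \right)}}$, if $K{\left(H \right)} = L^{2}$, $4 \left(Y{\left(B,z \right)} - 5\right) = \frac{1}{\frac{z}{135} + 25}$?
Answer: $\frac{13652}{6675963} \approx 0.0020449$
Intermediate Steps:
$Y{\left(B,z \right)} = 5 + \frac{1}{4 \left(25 + \frac{z}{135}\right)}$ ($Y{\left(B,z \right)} = 5 + \frac{1}{4 \left(\frac{z}{135} + 25\right)} = 5 + \frac{1}{4 \left(25 + \frac{z}{135}\right)}$)
$L = 22$ ($L = 8 - \left(-4 - 10\right) = 8 - -14 = 8 + 14 = 22$)
$K{\left(H \right)} = 484$ ($K{\left(H \right)} = 22^{2} = 484$)
$\frac{1}{Y{\left(-129,38 \right)} + K{\left(178 \right)}} = \frac{1}{\frac{5 \left(13527 + 4 \cdot 38\right)}{4 \left(3375 + 38\right)} + 484} = \frac{1}{\frac{5 \left(13527 + 152\right)}{4 \cdot 3413} + 484} = \frac{1}{\frac{5}{4} \cdot \frac{1}{3413} \cdot 13679 + 484} = \frac{1}{\frac{68395}{13652} + 484} = \frac{1}{\frac{6675963}{13652}} = \frac{13652}{6675963}$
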